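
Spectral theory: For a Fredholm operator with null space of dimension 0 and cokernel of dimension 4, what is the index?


The Fredholm index is defined as ind(T) = dim(ker T) - dim(coker T)
= 0 - 4
= -4

-4


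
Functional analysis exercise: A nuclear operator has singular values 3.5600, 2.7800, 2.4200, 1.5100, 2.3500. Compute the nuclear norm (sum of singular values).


The nuclear norm is the sum of all singular values.
||T||_1 = 3.5600 + 2.7800 + 2.4200 + 1.5100 + 2.3500
= 12.6200

12.6200


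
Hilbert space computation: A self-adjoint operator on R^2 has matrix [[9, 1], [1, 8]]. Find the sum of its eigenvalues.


For a self-adjoint (symmetric) matrix, the eigenvalues are real.
The sum of eigenvalues equals the trace of the matrix.
trace = 9 + 8 = 17

17


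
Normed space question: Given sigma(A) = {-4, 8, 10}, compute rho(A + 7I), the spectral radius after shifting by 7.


Spectrum of A + 7I = {3, 15, 17}
Spectral radius = max |lambda| over the shifted spectrum
= max(3, 15, 17) = 17

17


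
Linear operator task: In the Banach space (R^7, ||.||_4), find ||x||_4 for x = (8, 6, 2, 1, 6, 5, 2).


The l^4 norm = (sum |x_i|^4)^(1/4)
Sum of 4th powers = 4096 + 1296 + 16 + 1 + 1296 + 625 + 16 = 7346
||x||_4 = (7346)^(1/4) = 9.2579

9.2579


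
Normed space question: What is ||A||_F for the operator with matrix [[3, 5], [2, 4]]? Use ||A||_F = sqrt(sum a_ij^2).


||A||_F^2 = sum a_ij^2
= 3^2 + 5^2 + 2^2 + 4^2
= 9 + 25 + 4 + 16 = 54
||A||_F = sqrt(54) = 7.3485

7.3485


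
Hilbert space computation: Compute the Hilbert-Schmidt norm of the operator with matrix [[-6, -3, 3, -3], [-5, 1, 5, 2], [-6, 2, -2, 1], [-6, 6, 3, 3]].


The Hilbert-Schmidt norm is sqrt(sum of squares of all entries).
Sum of squares = (-6)^2 + (-3)^2 + 3^2 + (-3)^2 + (-5)^2 + 1^2 + 5^2 + 2^2 + (-6)^2 + 2^2 + (-2)^2 + 1^2 + (-6)^2 + 6^2 + 3^2 + 3^2
= 36 + 9 + 9 + 9 + 25 + 1 + 25 + 4 + 36 + 4 + 4 + 1 + 36 + 36 + 9 + 9 = 253
||T||_HS = sqrt(253) = 15.9060

15.9060


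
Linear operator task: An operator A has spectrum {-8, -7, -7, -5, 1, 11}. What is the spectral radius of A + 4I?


Spectrum of A + 4I = {-4, -3, -3, -1, 5, 15}
Spectral radius = max |lambda| over the shifted spectrum
= max(4, 3, 3, 1, 5, 15) = 15

15


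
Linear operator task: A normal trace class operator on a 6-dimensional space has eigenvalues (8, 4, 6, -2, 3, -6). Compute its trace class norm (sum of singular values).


For a normal operator, singular values equal |eigenvalues|.
Trace norm = sum |lambda_i| = 8 + 4 + 6 + 2 + 3 + 6
= 29

29


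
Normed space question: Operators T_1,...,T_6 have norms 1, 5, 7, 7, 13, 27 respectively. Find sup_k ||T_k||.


By the Uniform Boundedness Principle, the supremum of norms is finite.
sup_k ||T_k|| = max(1, 5, 7, 7, 13, 27) = 27

27


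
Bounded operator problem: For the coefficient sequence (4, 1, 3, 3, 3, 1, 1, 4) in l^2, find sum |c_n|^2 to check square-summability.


sum |c_n|^2 = 4^2 + 1^2 + 3^2 + 3^2 + 3^2 + 1^2 + 1^2 + 4^2
= 16 + 1 + 9 + 9 + 9 + 1 + 1 + 16
= 62

62


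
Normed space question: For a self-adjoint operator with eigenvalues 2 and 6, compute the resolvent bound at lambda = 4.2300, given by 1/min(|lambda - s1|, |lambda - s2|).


dist(4.2300, {2, 6}) = min(|4.2300 - 2|, |4.2300 - 6|)
= min(2.2300, 1.7700) = 1.7700
Resolvent bound = 1/1.7700 = 0.5650

0.5650


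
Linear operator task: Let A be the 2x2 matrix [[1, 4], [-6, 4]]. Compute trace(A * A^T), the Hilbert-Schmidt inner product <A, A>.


trace(A * A^T) = sum of squares of all entries
= 1^2 + 4^2 + (-6)^2 + 4^2
= 1 + 16 + 36 + 16
= 69

69


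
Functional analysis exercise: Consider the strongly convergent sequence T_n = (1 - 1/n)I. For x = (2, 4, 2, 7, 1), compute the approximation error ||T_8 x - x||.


T_8 x - x = (1 - 1/8)x - x = -x/8
||x|| = sqrt(74) = 8.6023
||T_8 x - x|| = ||x||/8 = 8.6023/8 = 1.0753

1.0753


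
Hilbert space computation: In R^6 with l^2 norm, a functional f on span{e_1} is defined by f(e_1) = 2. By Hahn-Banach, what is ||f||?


The norm of f is given by ||f|| = sup_{||x||=1} |f(x)|.
On span{e_1}, ||e_1|| = 1, so ||f|| = |f(e_1)| / ||e_1||
= |2| / 1 = 2.0000

2.0000


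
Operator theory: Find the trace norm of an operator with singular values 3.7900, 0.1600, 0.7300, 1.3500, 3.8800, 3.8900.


The nuclear norm is the sum of all singular values.
||T||_1 = 3.7900 + 0.1600 + 0.7300 + 1.3500 + 3.8800 + 3.8900
= 13.8000

13.8000


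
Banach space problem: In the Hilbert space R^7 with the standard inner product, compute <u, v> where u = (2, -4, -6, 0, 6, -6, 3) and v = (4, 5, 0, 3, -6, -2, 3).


Computing the standard inner product <u, v> = sum u_i * v_i
= 2*4 + -4*5 + -6*0 + 0*3 + 6*-6 + -6*-2 + 3*3
= 8 + -20 + 0 + 0 + -36 + 12 + 9
= -27

-27


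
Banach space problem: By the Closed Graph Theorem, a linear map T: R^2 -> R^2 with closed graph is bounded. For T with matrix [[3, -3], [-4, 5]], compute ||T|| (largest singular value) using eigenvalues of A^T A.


A^T A = [[25, -29], [-29, 34]]
trace(A^T A) = 59, det(A^T A) = 9
discriminant = 59^2 - 4*9 = 3445
Largest eigenvalue of A^T A = (trace + sqrt(disc))/2 = 58.8471
||T|| = sqrt(58.8471) = 7.6712

7.6712


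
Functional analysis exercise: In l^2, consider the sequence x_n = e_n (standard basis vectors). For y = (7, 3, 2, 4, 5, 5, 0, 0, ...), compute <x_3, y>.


x_3 = e_3 is the standard basis vector with 1 in position 3.
<x_3, y> = y_3 = 2
As n -> infinity, <x_n, y> -> 0, confirming weak convergence of (x_n) to 0.

2


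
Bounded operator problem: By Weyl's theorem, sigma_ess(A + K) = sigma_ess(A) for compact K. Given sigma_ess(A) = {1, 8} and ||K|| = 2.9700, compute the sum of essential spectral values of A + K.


By Weyl's theorem, the essential spectrum is invariant under compact perturbations.
sigma_ess(A + K) = sigma_ess(A) = {1, 8}
Sum = 1 + 8 = 9

9


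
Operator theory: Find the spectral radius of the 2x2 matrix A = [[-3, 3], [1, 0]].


For a 2x2 matrix, eigenvalues satisfy lambda^2 - (trace)*lambda + det = 0
trace = -3 + 0 = -3
det = -3*0 - 3*1 = -3
discriminant = (-3)^2 - 4*(-3) = 21
spectral radius = max |eigenvalue| = 3.7913

3.7913


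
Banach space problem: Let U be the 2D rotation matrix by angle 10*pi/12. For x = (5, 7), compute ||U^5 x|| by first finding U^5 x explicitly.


U is a rotation by theta = 10*pi/12
U^5 = rotation by 5*theta = 50*pi/12 = 2*pi/12 (mod 2*pi)
cos(2*pi/12) = 0.8660, sin(2*pi/12) = 0.5000
U^5 x = (0.8660 * 5 - 0.5000 * 7, 0.5000 * 5 + 0.8660 * 7)
= (0.8301, 8.5622)
||U^5 x|| = sqrt(0.8301^2 + 8.5622^2) = sqrt(74.0000) = 8.6023

8.6023


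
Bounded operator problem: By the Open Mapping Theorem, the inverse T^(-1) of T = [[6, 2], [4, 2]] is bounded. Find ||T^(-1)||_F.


det(T) = 6*2 - 2*4 = 4
T^(-1) = (1/4) * [[2, -2], [-4, 6]] = [[0.5000, -0.5000], [-1.0000, 1.5000]]
||T^(-1)||_F^2 = 0.5000^2 + (-0.5000)^2 + (-1.0000)^2 + 1.5000^2 = 3.7500
||T^(-1)||_F = sqrt(3.7500) = 1.9365

1.9365


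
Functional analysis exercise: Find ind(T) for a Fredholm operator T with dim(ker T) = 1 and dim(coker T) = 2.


The Fredholm index is defined as ind(T) = dim(ker T) - dim(coker T)
= 1 - 2
= -1

-1


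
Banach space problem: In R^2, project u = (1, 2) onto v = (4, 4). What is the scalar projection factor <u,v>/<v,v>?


Computing <u,v> = 1*4 + 2*4 = 12
Computing <v,v> = 4^2 + 4^2 = 32
Projection coefficient = 12/32 = 0.3750

0.3750


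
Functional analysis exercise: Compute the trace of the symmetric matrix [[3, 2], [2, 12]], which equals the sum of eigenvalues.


For a self-adjoint (symmetric) matrix, the eigenvalues are real.
The sum of eigenvalues equals the trace of the matrix.
trace = 3 + 12 = 15

15


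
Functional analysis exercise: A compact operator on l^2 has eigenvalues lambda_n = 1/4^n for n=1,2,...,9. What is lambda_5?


The eigenvalue formula gives lambda_5 = 1/4^5
= 1/1024
= 9.7656e-04

9.7656e-04


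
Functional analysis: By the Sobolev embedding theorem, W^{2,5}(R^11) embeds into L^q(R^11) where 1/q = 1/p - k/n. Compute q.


Using the Sobolev embedding formula: 1/q = 1/p - k/n
1/q = 1/5 - 2/11 = 1/55
q = 1/(1/55) = 55

55.0000


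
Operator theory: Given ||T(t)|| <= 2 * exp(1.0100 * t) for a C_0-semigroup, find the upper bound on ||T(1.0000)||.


||T(1.0000)|| <= 2 * exp(1.0100 * 1.0000)
= 2 * exp(1.0100)
= 2 * 2.7456
= 5.4912

5.4912


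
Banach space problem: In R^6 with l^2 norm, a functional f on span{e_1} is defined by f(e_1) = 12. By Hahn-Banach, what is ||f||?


The norm of f is given by ||f|| = sup_{||x||=1} |f(x)|.
On span{e_1}, ||e_1|| = 1, so ||f|| = |f(e_1)| / ||e_1||
= |12| / 1 = 12.0000

12.0000


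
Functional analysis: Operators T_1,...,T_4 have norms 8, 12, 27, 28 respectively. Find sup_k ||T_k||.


By the Uniform Boundedness Principle, the supremum of norms is finite.
sup_k ||T_k|| = max(8, 12, 27, 28) = 28

28


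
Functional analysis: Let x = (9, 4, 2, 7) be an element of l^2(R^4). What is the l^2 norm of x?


The l^2 norm = (sum |x_i|^2)^(1/2)
Sum of 2th powers = 81 + 16 + 4 + 49 = 150
||x||_2 = (150)^(1/2) = 12.2474

12.2474


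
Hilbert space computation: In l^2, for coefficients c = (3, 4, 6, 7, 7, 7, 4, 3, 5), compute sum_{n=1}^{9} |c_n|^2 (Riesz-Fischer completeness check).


sum |c_n|^2 = 3^2 + 4^2 + 6^2 + 7^2 + 7^2 + 7^2 + 4^2 + 3^2 + 5^2
= 9 + 16 + 36 + 49 + 49 + 49 + 16 + 9 + 25
= 258

258


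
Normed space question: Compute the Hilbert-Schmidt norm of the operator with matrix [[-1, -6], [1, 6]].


The Hilbert-Schmidt norm is sqrt(sum of squares of all entries).
Sum of squares = (-1)^2 + (-6)^2 + 1^2 + 6^2
= 1 + 36 + 1 + 36 = 74
||T||_HS = sqrt(74) = 8.6023

8.6023


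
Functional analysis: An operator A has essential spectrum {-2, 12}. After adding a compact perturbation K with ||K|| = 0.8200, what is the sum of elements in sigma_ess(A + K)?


By Weyl's theorem, the essential spectrum is invariant under compact perturbations.
sigma_ess(A + K) = sigma_ess(A) = {-2, 12}
Sum = -2 + 12 = 10

10


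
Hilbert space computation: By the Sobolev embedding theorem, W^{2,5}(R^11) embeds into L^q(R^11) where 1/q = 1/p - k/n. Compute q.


Using the Sobolev embedding formula: 1/q = 1/p - k/n
1/q = 1/5 - 2/11 = 1/55
q = 1/(1/55) = 55

55.0000


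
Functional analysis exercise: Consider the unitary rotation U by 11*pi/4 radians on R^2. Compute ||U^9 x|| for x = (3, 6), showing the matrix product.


U is a rotation by theta = 11*pi/4
U^9 = rotation by 9*theta = 99*pi/4 = 3*pi/4 (mod 2*pi)
cos(3*pi/4) = -0.7071, sin(3*pi/4) = 0.7071
U^9 x = (-0.7071 * 3 - 0.7071 * 6, 0.7071 * 3 + -0.7071 * 6)
= (-6.3640, -2.1213)
||U^9 x|| = sqrt((-6.3640)^2 + (-2.1213)^2) = sqrt(45.0000) = 6.7082

6.7082


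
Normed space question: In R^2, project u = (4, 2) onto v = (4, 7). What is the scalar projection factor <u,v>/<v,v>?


Computing <u,v> = 4*4 + 2*7 = 30
Computing <v,v> = 4^2 + 7^2 = 65
Projection coefficient = 30/65 = 0.4615

0.4615


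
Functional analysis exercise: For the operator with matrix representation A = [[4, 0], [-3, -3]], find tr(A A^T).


trace(A * A^T) = sum of squares of all entries
= 4^2 + 0^2 + (-3)^2 + (-3)^2
= 16 + 0 + 9 + 9
= 34

34


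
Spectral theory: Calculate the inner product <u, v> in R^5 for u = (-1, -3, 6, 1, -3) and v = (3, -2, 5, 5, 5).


Computing the standard inner product <u, v> = sum u_i * v_i
= -1*3 + -3*-2 + 6*5 + 1*5 + -3*5
= -3 + 6 + 30 + 5 + -15
= 23

23


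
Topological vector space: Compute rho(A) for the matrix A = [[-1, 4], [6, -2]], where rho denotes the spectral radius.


For a 2x2 matrix, eigenvalues satisfy lambda^2 - (trace)*lambda + det = 0
trace = -1 + -2 = -3
det = -1*-2 - 4*6 = -22
discriminant = (-3)^2 - 4*(-22) = 97
spectral radius = max |eigenvalue| = 6.4244

6.4244


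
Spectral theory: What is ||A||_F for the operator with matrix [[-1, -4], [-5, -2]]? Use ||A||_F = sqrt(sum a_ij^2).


||A||_F^2 = sum a_ij^2
= (-1)^2 + (-4)^2 + (-5)^2 + (-2)^2
= 1 + 16 + 25 + 4 = 46
||A||_F = sqrt(46) = 6.7823

6.7823


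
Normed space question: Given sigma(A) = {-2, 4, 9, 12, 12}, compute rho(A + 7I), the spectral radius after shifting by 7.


Spectrum of A + 7I = {5, 11, 16, 19, 19}
Spectral radius = max |lambda| over the shifted spectrum
= max(5, 11, 16, 19, 19) = 19

19


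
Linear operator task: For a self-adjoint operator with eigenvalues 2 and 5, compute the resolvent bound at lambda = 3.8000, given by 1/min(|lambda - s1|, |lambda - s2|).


dist(3.8000, {2, 5}) = min(|3.8000 - 2|, |3.8000 - 5|)
= min(1.8000, 1.2000) = 1.2000
Resolvent bound = 1/1.2000 = 0.8333

0.8333


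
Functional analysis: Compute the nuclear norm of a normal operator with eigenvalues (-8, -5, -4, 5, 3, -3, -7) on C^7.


For a normal operator, singular values equal |eigenvalues|.
Trace norm = sum |lambda_i| = 8 + 5 + 4 + 5 + 3 + 3 + 7
= 35

35


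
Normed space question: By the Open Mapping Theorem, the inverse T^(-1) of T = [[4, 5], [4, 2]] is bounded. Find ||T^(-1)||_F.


det(T) = 4*2 - 5*4 = -12
T^(-1) = (1/-12) * [[2, -5], [-4, 4]] = [[-0.1667, 0.4167], [0.3333, -0.3333]]
||T^(-1)||_F^2 = (-0.1667)^2 + 0.4167^2 + 0.3333^2 + (-0.3333)^2 = 0.4236
||T^(-1)||_F = sqrt(0.4236) = 0.6509

0.6509


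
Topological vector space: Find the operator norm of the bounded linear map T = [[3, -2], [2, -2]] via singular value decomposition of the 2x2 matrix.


A^T A = [[13, -10], [-10, 8]]
trace(A^T A) = 21, det(A^T A) = 4
discriminant = 21^2 - 4*4 = 425
Largest eigenvalue of A^T A = (trace + sqrt(disc))/2 = 20.8078
||T|| = sqrt(20.8078) = 4.5616

4.5616


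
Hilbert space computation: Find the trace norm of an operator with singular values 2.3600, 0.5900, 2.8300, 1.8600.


The nuclear norm is the sum of all singular values.
||T||_1 = 2.3600 + 0.5900 + 2.8300 + 1.8600
= 7.6400

7.6400


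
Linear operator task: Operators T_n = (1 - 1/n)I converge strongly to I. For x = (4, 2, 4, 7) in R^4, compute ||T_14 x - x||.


T_14 x - x = (1 - 1/14)x - x = -x/14
||x|| = sqrt(85) = 9.2195
||T_14 x - x|| = ||x||/14 = 9.2195/14 = 0.6585

0.6585


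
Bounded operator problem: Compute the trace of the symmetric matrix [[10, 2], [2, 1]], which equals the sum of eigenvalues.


For a self-adjoint (symmetric) matrix, the eigenvalues are real.
The sum of eigenvalues equals the trace of the matrix.
trace = 10 + 1 = 11

11


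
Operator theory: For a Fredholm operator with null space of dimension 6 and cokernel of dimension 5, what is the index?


The Fredholm index is defined as ind(T) = dim(ker T) - dim(coker T)
= 6 - 5
= 1

1


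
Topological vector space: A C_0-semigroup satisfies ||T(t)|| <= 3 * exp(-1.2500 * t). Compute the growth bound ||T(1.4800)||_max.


||T(1.4800)|| <= 3 * exp(-1.2500 * 1.4800)
= 3 * exp(-1.8500)
= 3 * 0.1572
= 0.4717

0.4717


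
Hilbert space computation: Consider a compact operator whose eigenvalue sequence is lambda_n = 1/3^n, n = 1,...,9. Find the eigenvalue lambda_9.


The eigenvalue formula gives lambda_9 = 1/3^9
= 1/19683
= 5.0805e-05

5.0805e-05


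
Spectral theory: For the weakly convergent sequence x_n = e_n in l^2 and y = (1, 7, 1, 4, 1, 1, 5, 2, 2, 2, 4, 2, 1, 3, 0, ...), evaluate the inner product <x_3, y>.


x_3 = e_3 is the standard basis vector with 1 in position 3.
<x_3, y> = y_3 = 1
As n -> infinity, <x_n, y> -> 0, confirming weak convergence of (x_n) to 0.

1


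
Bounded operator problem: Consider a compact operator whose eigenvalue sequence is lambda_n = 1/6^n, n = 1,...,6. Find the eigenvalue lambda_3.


The eigenvalue formula gives lambda_3 = 1/6^3
= 1/216
= 0.0046

0.0046


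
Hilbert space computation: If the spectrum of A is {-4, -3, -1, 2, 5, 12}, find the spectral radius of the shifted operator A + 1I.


Spectrum of A + 1I = {-3, -2, 0, 3, 6, 13}
Spectral radius = max |lambda| over the shifted spectrum
= max(3, 2, 0, 3, 6, 13) = 13

13


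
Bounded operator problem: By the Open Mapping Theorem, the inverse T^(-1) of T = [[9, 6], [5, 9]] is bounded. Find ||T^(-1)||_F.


det(T) = 9*9 - 6*5 = 51
T^(-1) = (1/51) * [[9, -6], [-5, 9]] = [[0.1765, -0.1176], [-0.0980, 0.1765]]
||T^(-1)||_F^2 = 0.1765^2 + (-0.1176)^2 + (-0.0980)^2 + 0.1765^2 = 0.0857
||T^(-1)||_F = sqrt(0.0857) = 0.2928

0.2928


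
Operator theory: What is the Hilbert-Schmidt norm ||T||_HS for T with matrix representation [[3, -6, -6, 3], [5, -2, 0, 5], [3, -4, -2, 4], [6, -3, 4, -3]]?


The Hilbert-Schmidt norm is sqrt(sum of squares of all entries).
Sum of squares = 3^2 + (-6)^2 + (-6)^2 + 3^2 + 5^2 + (-2)^2 + 0^2 + 5^2 + 3^2 + (-4)^2 + (-2)^2 + 4^2 + 6^2 + (-3)^2 + 4^2 + (-3)^2
= 9 + 36 + 36 + 9 + 25 + 4 + 0 + 25 + 9 + 16 + 4 + 16 + 36 + 9 + 16 + 9 = 259
||T||_HS = sqrt(259) = 16.0935

16.0935


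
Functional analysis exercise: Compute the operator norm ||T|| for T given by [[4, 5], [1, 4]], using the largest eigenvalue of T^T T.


A^T A = [[17, 24], [24, 41]]
trace(A^T A) = 58, det(A^T A) = 121
discriminant = 58^2 - 4*121 = 2880
Largest eigenvalue of A^T A = (trace + sqrt(disc))/2 = 55.8328
||T|| = sqrt(55.8328) = 7.4721

7.4721


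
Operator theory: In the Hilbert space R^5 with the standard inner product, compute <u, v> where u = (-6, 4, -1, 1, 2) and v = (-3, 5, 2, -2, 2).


Computing the standard inner product <u, v> = sum u_i * v_i
= -6*-3 + 4*5 + -1*2 + 1*-2 + 2*2
= 18 + 20 + -2 + -2 + 4
= 38

38


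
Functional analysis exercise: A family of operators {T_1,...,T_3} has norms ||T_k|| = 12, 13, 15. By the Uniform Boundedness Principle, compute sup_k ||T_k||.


By the Uniform Boundedness Principle, the supremum of norms is finite.
sup_k ||T_k|| = max(12, 13, 15) = 15

15


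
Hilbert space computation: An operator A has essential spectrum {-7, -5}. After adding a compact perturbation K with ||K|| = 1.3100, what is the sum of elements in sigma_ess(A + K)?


By Weyl's theorem, the essential spectrum is invariant under compact perturbations.
sigma_ess(A + K) = sigma_ess(A) = {-7, -5}
Sum = -7 + -5 = -12

-12


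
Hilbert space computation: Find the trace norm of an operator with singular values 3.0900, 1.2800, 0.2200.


The nuclear norm is the sum of all singular values.
||T||_1 = 3.0900 + 1.2800 + 0.2200
= 4.5900

4.5900


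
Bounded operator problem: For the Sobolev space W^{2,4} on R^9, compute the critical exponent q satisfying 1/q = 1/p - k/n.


Using the Sobolev embedding formula: 1/q = 1/p - k/n
1/q = 1/4 - 2/9 = 1/36
q = 1/(1/36) = 36

36.0000


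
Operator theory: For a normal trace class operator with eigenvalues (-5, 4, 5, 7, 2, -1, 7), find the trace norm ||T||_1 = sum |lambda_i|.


For a normal operator, singular values equal |eigenvalues|.
Trace norm = sum |lambda_i| = 5 + 4 + 5 + 7 + 2 + 1 + 7
= 31

31


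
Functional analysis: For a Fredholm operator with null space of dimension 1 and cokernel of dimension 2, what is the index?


The Fredholm index is defined as ind(T) = dim(ker T) - dim(coker T)
= 1 - 2
= -1

-1


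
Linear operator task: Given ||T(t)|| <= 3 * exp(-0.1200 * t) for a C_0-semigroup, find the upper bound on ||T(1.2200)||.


||T(1.2200)|| <= 3 * exp(-0.1200 * 1.2200)
= 3 * exp(-0.1464)
= 3 * 0.8638
= 2.5914

2.5914


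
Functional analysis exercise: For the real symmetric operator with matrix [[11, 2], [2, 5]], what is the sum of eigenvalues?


For a self-adjoint (symmetric) matrix, the eigenvalues are real.
The sum of eigenvalues equals the trace of the matrix.
trace = 11 + 5 = 16

16


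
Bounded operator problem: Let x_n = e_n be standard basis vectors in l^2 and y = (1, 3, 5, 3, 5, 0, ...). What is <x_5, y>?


x_5 = e_5 is the standard basis vector with 1 in position 5.
<x_5, y> = y_5 = 5
As n -> infinity, <x_n, y> -> 0, confirming weak convergence of (x_n) to 0.

5


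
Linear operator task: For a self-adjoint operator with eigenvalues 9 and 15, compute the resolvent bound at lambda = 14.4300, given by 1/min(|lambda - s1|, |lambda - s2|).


dist(14.4300, {9, 15}) = min(|14.4300 - 9|, |14.4300 - 15|)
= min(5.4300, 0.5700) = 0.5700
Resolvent bound = 1/0.5700 = 1.7544

1.7544


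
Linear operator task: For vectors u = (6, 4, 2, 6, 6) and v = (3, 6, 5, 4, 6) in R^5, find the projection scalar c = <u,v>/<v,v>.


Computing <u,v> = 6*3 + 4*6 + 2*5 + 6*4 + 6*6 = 112
Computing <v,v> = 3^2 + 6^2 + 5^2 + 4^2 + 6^2 = 122
Projection coefficient = 112/122 = 0.9180

0.9180


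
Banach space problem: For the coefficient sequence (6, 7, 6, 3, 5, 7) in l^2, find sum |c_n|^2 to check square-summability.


sum |c_n|^2 = 6^2 + 7^2 + 6^2 + 3^2 + 5^2 + 7^2
= 36 + 49 + 36 + 9 + 25 + 49
= 204

204


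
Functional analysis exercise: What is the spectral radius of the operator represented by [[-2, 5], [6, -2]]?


For a 2x2 matrix, eigenvalues satisfy lambda^2 - (trace)*lambda + det = 0
trace = -2 + -2 = -4
det = -2*-2 - 5*6 = -26
discriminant = (-4)^2 - 4*(-26) = 120
spectral radius = max |eigenvalue| = 7.4772

7.4772


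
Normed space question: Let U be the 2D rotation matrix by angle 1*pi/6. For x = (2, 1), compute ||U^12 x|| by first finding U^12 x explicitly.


U is a rotation by theta = 1*pi/6
U^12 = rotation by 12*theta = 12*pi/6 = 0*pi/6 (mod 2*pi)
cos(0*pi/6) = 1.0000, sin(0*pi/6) = 0.0000
U^12 x = (1.0000 * 2 - 0.0000 * 1, 0.0000 * 2 + 1.0000 * 1)
= (2.0000, 1.0000)
||U^12 x|| = sqrt(2.0000^2 + 1.0000^2) = sqrt(5.0000) = 2.2361

2.2361


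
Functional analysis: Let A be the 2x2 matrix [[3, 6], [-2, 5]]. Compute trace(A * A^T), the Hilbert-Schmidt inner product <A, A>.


trace(A * A^T) = sum of squares of all entries
= 3^2 + 6^2 + (-2)^2 + 5^2
= 9 + 36 + 4 + 25
= 74

74


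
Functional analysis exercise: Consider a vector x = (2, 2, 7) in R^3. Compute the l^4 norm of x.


The l^4 norm = (sum |x_i|^4)^(1/4)
Sum of 4th powers = 16 + 16 + 2401 = 2433
||x||_4 = (2433)^(1/4) = 7.0232

7.0232


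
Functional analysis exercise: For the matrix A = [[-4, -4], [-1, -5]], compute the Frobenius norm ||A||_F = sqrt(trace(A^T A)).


||A||_F^2 = sum a_ij^2
= (-4)^2 + (-4)^2 + (-1)^2 + (-5)^2
= 16 + 16 + 1 + 25 = 58
||A||_F = sqrt(58) = 7.6158

7.6158


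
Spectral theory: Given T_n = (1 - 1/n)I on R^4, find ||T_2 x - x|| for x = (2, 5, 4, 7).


T_2 x - x = (1 - 1/2)x - x = -x/2
||x|| = sqrt(94) = 9.6954
||T_2 x - x|| = ||x||/2 = 9.6954/2 = 4.8477

4.8477


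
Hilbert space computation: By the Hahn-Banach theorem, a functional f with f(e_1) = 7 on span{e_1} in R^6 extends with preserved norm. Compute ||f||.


The norm of f is given by ||f|| = sup_{||x||=1} |f(x)|.
On span{e_1}, ||e_1|| = 1, so ||f|| = |f(e_1)| / ||e_1||
= |7| / 1 = 7.0000

7.0000


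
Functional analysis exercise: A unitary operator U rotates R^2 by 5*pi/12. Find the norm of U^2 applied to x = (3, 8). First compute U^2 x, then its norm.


U is a rotation by theta = 5*pi/12
U^2 = rotation by 2*theta = 10*pi/12
cos(10*pi/12) = -0.8660, sin(10*pi/12) = 0.5000
U^2 x = (-0.8660 * 3 - 0.5000 * 8, 0.5000 * 3 + -0.8660 * 8)
= (-6.5981, -5.4282)
||U^2 x|| = sqrt((-6.5981)^2 + (-5.4282)^2) = sqrt(73.0000) = 8.5440

8.5440


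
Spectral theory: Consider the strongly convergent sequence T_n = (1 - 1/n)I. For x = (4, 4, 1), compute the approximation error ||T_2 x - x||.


T_2 x - x = (1 - 1/2)x - x = -x/2
||x|| = sqrt(33) = 5.7446
||T_2 x - x|| = ||x||/2 = 5.7446/2 = 2.8723

2.8723


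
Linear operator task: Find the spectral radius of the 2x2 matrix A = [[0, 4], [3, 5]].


For a 2x2 matrix, eigenvalues satisfy lambda^2 - (trace)*lambda + det = 0
trace = 0 + 5 = 5
det = 0*5 - 4*3 = -12
discriminant = 5^2 - 4*(-12) = 73
spectral radius = max |eigenvalue| = 6.7720

6.7720


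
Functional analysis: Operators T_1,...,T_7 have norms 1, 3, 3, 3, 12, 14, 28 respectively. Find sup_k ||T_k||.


By the Uniform Boundedness Principle, the supremum of norms is finite.
sup_k ||T_k|| = max(1, 3, 3, 3, 12, 14, 28) = 28

28


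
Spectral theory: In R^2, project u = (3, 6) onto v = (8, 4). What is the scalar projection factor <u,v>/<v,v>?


Computing <u,v> = 3*8 + 6*4 = 48
Computing <v,v> = 8^2 + 4^2 = 80
Projection coefficient = 48/80 = 0.6000

0.6000


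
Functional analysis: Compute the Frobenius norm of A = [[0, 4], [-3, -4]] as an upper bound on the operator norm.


||A||_F^2 = sum a_ij^2
= 0^2 + 4^2 + (-3)^2 + (-4)^2
= 0 + 16 + 9 + 16 = 41
||A||_F = sqrt(41) = 6.4031

6.4031


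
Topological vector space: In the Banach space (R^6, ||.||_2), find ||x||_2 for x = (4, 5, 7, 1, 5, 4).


The l^2 norm = (sum |x_i|^2)^(1/2)
Sum of 2th powers = 16 + 25 + 49 + 1 + 25 + 16 = 132
||x||_2 = (132)^(1/2) = 11.4891

11.4891


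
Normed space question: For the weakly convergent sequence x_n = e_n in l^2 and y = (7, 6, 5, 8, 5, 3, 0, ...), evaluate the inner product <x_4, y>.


x_4 = e_4 is the standard basis vector with 1 in position 4.
<x_4, y> = y_4 = 8
As n -> infinity, <x_n, y> -> 0, confirming weak convergence of (x_n) to 0.

8


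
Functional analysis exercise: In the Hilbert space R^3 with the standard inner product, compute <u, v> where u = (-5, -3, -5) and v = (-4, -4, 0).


Computing the standard inner product <u, v> = sum u_i * v_i
= -5*-4 + -3*-4 + -5*0
= 20 + 12 + 0
= 32

32


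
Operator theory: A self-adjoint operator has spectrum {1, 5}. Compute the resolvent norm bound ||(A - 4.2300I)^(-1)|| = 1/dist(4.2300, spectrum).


dist(4.2300, {1, 5}) = min(|4.2300 - 1|, |4.2300 - 5|)
= min(3.2300, 0.7700) = 0.7700
Resolvent bound = 1/0.7700 = 1.2987

1.2987


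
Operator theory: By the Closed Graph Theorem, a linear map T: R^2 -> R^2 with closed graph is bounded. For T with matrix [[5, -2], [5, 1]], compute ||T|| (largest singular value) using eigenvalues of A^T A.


A^T A = [[50, -5], [-5, 5]]
trace(A^T A) = 55, det(A^T A) = 225
discriminant = 55^2 - 4*225 = 2125
Largest eigenvalue of A^T A = (trace + sqrt(disc))/2 = 50.5489
||T|| = sqrt(50.5489) = 7.1098

7.1098


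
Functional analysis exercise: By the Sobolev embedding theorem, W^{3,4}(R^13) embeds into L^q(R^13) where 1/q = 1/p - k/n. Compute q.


Using the Sobolev embedding formula: 1/q = 1/p - k/n
1/q = 1/4 - 3/13 = 1/52
q = 1/(1/52) = 52

52.0000


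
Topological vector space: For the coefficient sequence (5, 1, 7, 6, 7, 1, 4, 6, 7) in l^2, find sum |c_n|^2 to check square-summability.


sum |c_n|^2 = 5^2 + 1^2 + 7^2 + 6^2 + 7^2 + 1^2 + 4^2 + 6^2 + 7^2
= 25 + 1 + 49 + 36 + 49 + 1 + 16 + 36 + 49
= 262

262


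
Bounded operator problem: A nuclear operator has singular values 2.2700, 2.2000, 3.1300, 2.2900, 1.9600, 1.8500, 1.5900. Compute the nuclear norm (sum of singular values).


The nuclear norm is the sum of all singular values.
||T||_1 = 2.2700 + 2.2000 + 3.1300 + 2.2900 + 1.9600 + 1.8500 + 1.5900
= 15.2900

15.2900


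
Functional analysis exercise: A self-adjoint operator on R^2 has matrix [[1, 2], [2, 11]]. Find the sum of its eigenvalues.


For a self-adjoint (symmetric) matrix, the eigenvalues are real.
The sum of eigenvalues equals the trace of the matrix.
trace = 1 + 11 = 12

12


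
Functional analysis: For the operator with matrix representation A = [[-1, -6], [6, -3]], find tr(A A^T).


trace(A * A^T) = sum of squares of all entries
= (-1)^2 + (-6)^2 + 6^2 + (-3)^2
= 1 + 36 + 36 + 9
= 82

82


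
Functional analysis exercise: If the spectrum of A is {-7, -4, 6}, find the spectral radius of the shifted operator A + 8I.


Spectrum of A + 8I = {1, 4, 14}
Spectral radius = max |lambda| over the shifted spectrum
= max(1, 4, 14) = 14

14


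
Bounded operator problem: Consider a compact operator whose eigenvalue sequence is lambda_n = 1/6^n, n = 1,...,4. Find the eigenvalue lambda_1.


The eigenvalue formula gives lambda_1 = 1/6^1
= 1/6
= 0.1667

0.1667


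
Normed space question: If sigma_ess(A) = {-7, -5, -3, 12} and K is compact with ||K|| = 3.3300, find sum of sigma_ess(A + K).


By Weyl's theorem, the essential spectrum is invariant under compact perturbations.
sigma_ess(A + K) = sigma_ess(A) = {-7, -5, -3, 12}
Sum = -7 + -5 + -3 + 12 = -3

-3


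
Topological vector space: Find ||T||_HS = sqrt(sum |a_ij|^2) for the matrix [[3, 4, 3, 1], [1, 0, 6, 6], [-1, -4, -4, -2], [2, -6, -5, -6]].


The Hilbert-Schmidt norm is sqrt(sum of squares of all entries).
Sum of squares = 3^2 + 4^2 + 3^2 + 1^2 + 1^2 + 0^2 + 6^2 + 6^2 + (-1)^2 + (-4)^2 + (-4)^2 + (-2)^2 + 2^2 + (-6)^2 + (-5)^2 + (-6)^2
= 9 + 16 + 9 + 1 + 1 + 0 + 36 + 36 + 1 + 16 + 16 + 4 + 4 + 36 + 25 + 36 = 246
||T||_HS = sqrt(246) = 15.6844

15.6844


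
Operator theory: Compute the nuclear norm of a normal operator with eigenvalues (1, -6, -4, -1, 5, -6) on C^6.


For a normal operator, singular values equal |eigenvalues|.
Trace norm = sum |lambda_i| = 1 + 6 + 4 + 1 + 5 + 6
= 23

23


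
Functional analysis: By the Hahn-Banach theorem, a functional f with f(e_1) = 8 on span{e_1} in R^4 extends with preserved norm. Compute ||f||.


The norm of f is given by ||f|| = sup_{||x||=1} |f(x)|.
On span{e_1}, ||e_1|| = 1, so ||f|| = |f(e_1)| / ||e_1||
= |8| / 1 = 8.0000

8.0000


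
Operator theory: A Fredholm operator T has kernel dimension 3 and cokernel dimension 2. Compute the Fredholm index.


The Fredholm index is defined as ind(T) = dim(ker T) - dim(coker T)
= 3 - 2
= 1

1


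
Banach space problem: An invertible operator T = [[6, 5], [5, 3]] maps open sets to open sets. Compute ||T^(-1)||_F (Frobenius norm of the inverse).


det(T) = 6*3 - 5*5 = -7
T^(-1) = (1/-7) * [[3, -5], [-5, 6]] = [[-0.4286, 0.7143], [0.7143, -0.8571]]
||T^(-1)||_F^2 = (-0.4286)^2 + 0.7143^2 + 0.7143^2 + (-0.8571)^2 = 1.9388
||T^(-1)||_F = sqrt(1.9388) = 1.3924

1.3924


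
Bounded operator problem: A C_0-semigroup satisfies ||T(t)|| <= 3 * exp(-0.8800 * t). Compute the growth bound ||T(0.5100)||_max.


||T(0.5100)|| <= 3 * exp(-0.8800 * 0.5100)
= 3 * exp(-0.4488)
= 3 * 0.6384
= 1.9152

1.9152


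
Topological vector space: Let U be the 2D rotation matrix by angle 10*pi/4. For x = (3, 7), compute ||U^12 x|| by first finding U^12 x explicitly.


U is a rotation by theta = 10*pi/4
U^12 = rotation by 12*theta = 120*pi/4 = 0*pi/4 (mod 2*pi)
cos(0*pi/4) = 1.0000, sin(0*pi/4) = 0.0000
U^12 x = (1.0000 * 3 - 0.0000 * 7, 0.0000 * 3 + 1.0000 * 7)
= (3.0000, 7.0000)
||U^12 x|| = sqrt(3.0000^2 + 7.0000^2) = sqrt(58.0000) = 7.6158

7.6158


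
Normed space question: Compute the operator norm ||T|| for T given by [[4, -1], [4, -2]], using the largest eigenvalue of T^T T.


A^T A = [[32, -12], [-12, 5]]
trace(A^T A) = 37, det(A^T A) = 16
discriminant = 37^2 - 4*16 = 1305
Largest eigenvalue of A^T A = (trace + sqrt(disc))/2 = 36.5624
||T|| = sqrt(36.5624) = 6.0467

6.0467


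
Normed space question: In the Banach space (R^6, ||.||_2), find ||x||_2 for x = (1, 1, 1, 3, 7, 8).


The l^2 norm = (sum |x_i|^2)^(1/2)
Sum of 2th powers = 1 + 1 + 1 + 9 + 49 + 64 = 125
||x||_2 = (125)^(1/2) = 11.1803

11.1803


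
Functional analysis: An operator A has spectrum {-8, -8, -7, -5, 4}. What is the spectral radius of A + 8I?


Spectrum of A + 8I = {0, 0, 1, 3, 12}
Spectral radius = max |lambda| over the shifted spectrum
= max(0, 0, 1, 3, 12) = 12

12


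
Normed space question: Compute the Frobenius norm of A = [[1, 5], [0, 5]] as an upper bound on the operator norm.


||A||_F^2 = sum a_ij^2
= 1^2 + 5^2 + 0^2 + 5^2
= 1 + 25 + 0 + 25 = 51
||A||_F = sqrt(51) = 7.1414

7.1414


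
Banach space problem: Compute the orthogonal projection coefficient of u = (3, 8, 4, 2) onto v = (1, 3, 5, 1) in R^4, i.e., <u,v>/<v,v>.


Computing <u,v> = 3*1 + 8*3 + 4*5 + 2*1 = 49
Computing <v,v> = 1^2 + 3^2 + 5^2 + 1^2 = 36
Projection coefficient = 49/36 = 1.3611

1.3611


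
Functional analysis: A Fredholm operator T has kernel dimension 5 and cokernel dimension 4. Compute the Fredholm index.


The Fredholm index is defined as ind(T) = dim(ker T) - dim(coker T)
= 5 - 4
= 1

1


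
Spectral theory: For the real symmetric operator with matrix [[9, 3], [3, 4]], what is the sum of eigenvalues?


For a self-adjoint (symmetric) matrix, the eigenvalues are real.
The sum of eigenvalues equals the trace of the matrix.
trace = 9 + 4 = 13

13


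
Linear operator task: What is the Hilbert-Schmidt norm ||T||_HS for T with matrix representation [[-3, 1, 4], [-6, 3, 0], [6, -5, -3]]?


The Hilbert-Schmidt norm is sqrt(sum of squares of all entries).
Sum of squares = (-3)^2 + 1^2 + 4^2 + (-6)^2 + 3^2 + 0^2 + 6^2 + (-5)^2 + (-3)^2
= 9 + 1 + 16 + 36 + 9 + 0 + 36 + 25 + 9 = 141
||T||_HS = sqrt(141) = 11.8743

11.8743


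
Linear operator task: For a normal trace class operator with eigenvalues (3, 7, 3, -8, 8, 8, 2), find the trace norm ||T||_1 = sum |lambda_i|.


For a normal operator, singular values equal |eigenvalues|.
Trace norm = sum |lambda_i| = 3 + 7 + 3 + 8 + 8 + 8 + 2
= 39

39


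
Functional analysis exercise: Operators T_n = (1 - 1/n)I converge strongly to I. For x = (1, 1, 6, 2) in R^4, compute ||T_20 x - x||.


T_20 x - x = (1 - 1/20)x - x = -x/20
||x|| = sqrt(42) = 6.4807
||T_20 x - x|| = ||x||/20 = 6.4807/20 = 0.3240

0.3240


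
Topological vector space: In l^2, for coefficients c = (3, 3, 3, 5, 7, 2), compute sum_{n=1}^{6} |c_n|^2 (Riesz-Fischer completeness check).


sum |c_n|^2 = 3^2 + 3^2 + 3^2 + 5^2 + 7^2 + 2^2
= 9 + 9 + 9 + 25 + 49 + 4
= 105

105


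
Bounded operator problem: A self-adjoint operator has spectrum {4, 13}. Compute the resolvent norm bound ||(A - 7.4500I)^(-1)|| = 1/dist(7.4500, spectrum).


dist(7.4500, {4, 13}) = min(|7.4500 - 4|, |7.4500 - 13|)
= min(3.4500, 5.5500) = 3.4500
Resolvent bound = 1/3.4500 = 0.2899

0.2899


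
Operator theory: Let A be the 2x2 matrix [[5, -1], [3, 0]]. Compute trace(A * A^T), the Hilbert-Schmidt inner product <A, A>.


trace(A * A^T) = sum of squares of all entries
= 5^2 + (-1)^2 + 3^2 + 0^2
= 25 + 1 + 9 + 0
= 35

35


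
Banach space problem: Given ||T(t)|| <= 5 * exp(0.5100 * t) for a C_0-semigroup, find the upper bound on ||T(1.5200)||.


||T(1.5200)|| <= 5 * exp(0.5100 * 1.5200)
= 5 * exp(0.7752)
= 5 * 2.1710
= 10.8551

10.8551


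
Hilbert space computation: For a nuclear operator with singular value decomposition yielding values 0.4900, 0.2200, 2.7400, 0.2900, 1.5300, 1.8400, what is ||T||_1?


The nuclear norm is the sum of all singular values.
||T||_1 = 0.4900 + 0.2200 + 2.7400 + 0.2900 + 1.5300 + 1.8400
= 7.1100

7.1100


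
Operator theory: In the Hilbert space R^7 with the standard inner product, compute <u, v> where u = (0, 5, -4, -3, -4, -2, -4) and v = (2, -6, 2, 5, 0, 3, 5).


Computing the standard inner product <u, v> = sum u_i * v_i
= 0*2 + 5*-6 + -4*2 + -3*5 + -4*0 + -2*3 + -4*5
= 0 + -30 + -8 + -15 + 0 + -6 + -20
= -79

-79


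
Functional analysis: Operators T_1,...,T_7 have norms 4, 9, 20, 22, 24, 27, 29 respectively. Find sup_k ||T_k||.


By the Uniform Boundedness Principle, the supremum of norms is finite.
sup_k ||T_k|| = max(4, 9, 20, 22, 24, 27, 29) = 29

29


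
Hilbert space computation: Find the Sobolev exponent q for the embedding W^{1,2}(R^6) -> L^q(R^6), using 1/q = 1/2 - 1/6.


Using the Sobolev embedding formula: 1/q = 1/p - k/n
1/q = 1/2 - 1/6 = 1/3
q = 1/(1/3) = 3

3.0000


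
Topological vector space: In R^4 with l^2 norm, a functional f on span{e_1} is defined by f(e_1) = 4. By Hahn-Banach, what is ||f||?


The norm of f is given by ||f|| = sup_{||x||=1} |f(x)|.
On span{e_1}, ||e_1|| = 1, so ||f|| = |f(e_1)| / ||e_1||
= |4| / 1 = 4.0000

4.0000


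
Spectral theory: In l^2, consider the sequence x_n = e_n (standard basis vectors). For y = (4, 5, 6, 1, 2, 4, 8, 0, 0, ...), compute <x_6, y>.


x_6 = e_6 is the standard basis vector with 1 in position 6.
<x_6, y> = y_6 = 4
As n -> infinity, <x_n, y> -> 0, confirming weak convergence of (x_n) to 0.

4


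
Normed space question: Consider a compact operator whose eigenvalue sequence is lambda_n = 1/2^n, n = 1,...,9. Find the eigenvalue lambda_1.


The eigenvalue formula gives lambda_1 = 1/2^1
= 1/2
= 0.5000

0.5000


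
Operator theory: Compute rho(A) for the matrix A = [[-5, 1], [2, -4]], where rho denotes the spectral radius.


For a 2x2 matrix, eigenvalues satisfy lambda^2 - (trace)*lambda + det = 0
trace = -5 + -4 = -9
det = -5*-4 - 1*2 = 18
discriminant = (-9)^2 - 4*(18) = 9
spectral radius = max |eigenvalue| = 6.0000

6.0000


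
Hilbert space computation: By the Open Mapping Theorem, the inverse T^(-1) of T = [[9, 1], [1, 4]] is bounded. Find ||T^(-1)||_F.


det(T) = 9*4 - 1*1 = 35
T^(-1) = (1/35) * [[4, -1], [-1, 9]] = [[0.1143, -0.0286], [-0.0286, 0.2571]]
||T^(-1)||_F^2 = 0.1143^2 + (-0.0286)^2 + (-0.0286)^2 + 0.2571^2 = 0.0808
||T^(-1)||_F = sqrt(0.0808) = 0.2843

0.2843


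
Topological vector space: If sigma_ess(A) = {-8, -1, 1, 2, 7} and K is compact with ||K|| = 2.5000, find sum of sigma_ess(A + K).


By Weyl's theorem, the essential spectrum is invariant under compact perturbations.
sigma_ess(A + K) = sigma_ess(A) = {-8, -1, 1, 2, 7}
Sum = -8 + -1 + 1 + 2 + 7 = 1

1


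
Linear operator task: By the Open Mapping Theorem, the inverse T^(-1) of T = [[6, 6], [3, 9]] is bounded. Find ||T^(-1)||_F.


det(T) = 6*9 - 6*3 = 36
T^(-1) = (1/36) * [[9, -6], [-3, 6]] = [[0.2500, -0.1667], [-0.0833, 0.1667]]
||T^(-1)||_F^2 = 0.2500^2 + (-0.1667)^2 + (-0.0833)^2 + 0.1667^2 = 0.1250
||T^(-1)||_F = sqrt(0.1250) = 0.3536

0.3536


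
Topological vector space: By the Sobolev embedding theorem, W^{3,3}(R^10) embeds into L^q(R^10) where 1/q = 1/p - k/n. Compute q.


Using the Sobolev embedding formula: 1/q = 1/p - k/n
1/q = 1/3 - 3/10 = 1/30
q = 1/(1/30) = 30

30.0000


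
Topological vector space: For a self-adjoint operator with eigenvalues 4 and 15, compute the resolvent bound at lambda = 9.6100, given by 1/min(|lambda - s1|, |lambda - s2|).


dist(9.6100, {4, 15}) = min(|9.6100 - 4|, |9.6100 - 15|)
= min(5.6100, 5.3900) = 5.3900
Resolvent bound = 1/5.3900 = 0.1855

0.1855


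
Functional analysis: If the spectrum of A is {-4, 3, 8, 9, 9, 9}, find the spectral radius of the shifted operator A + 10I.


Spectrum of A + 10I = {6, 13, 18, 19, 19, 19}
Spectral radius = max |lambda| over the shifted spectrum
= max(6, 13, 18, 19, 19, 19) = 19

19


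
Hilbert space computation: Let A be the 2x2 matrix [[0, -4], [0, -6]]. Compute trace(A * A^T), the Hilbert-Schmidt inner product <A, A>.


trace(A * A^T) = sum of squares of all entries
= 0^2 + (-4)^2 + 0^2 + (-6)^2
= 0 + 16 + 0 + 36
= 52

52


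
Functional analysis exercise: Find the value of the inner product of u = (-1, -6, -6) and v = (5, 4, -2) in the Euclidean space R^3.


Computing the standard inner product <u, v> = sum u_i * v_i
= -1*5 + -6*4 + -6*-2
= -5 + -24 + 12
= -17

-17


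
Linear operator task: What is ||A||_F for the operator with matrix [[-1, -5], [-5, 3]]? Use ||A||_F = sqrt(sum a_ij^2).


||A||_F^2 = sum a_ij^2
= (-1)^2 + (-5)^2 + (-5)^2 + 3^2
= 1 + 25 + 25 + 9 = 60
||A||_F = sqrt(60) = 7.7460

7.7460


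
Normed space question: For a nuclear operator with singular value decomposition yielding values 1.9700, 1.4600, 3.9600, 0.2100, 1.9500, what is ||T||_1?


The nuclear norm is the sum of all singular values.
||T||_1 = 1.9700 + 1.4600 + 3.9600 + 0.2100 + 1.9500
= 9.5500

9.5500


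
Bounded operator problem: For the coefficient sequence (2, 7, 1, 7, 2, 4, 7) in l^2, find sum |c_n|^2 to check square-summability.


sum |c_n|^2 = 2^2 + 7^2 + 1^2 + 7^2 + 2^2 + 4^2 + 7^2
= 4 + 49 + 1 + 49 + 4 + 16 + 49
= 172

172


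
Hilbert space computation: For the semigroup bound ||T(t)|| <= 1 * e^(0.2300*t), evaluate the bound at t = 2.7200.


||T(2.7200)|| <= 1 * exp(0.2300 * 2.7200)
= 1 * exp(0.6256)
= 1 * 1.8694
= 1.8694

1.8694


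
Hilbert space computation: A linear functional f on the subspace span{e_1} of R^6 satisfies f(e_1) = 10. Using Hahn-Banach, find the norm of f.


The norm of f is given by ||f|| = sup_{||x||=1} |f(x)|.
On span{e_1}, ||e_1|| = 1, so ||f|| = |f(e_1)| / ||e_1||
= |10| / 1 = 10.0000

10.0000
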